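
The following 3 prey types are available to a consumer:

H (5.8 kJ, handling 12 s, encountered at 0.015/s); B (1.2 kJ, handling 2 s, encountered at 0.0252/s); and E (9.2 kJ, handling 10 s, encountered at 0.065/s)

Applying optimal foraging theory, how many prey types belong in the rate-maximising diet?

3

E/h in descending order: E 0.92, B 0.6, H 0.483 kJ/s. The optimal diet is the largest prefix of this list for which every included type satisfies E_i/h_i > R on the types above it.
Rate on top 1: 0.3624. B: 0.6 > 0.3624 → include.
Rate on top 2: 0.3695. H: 0.483 > 0.3695 → include.
Optimal diet: E, B, H — 3 of 3 types.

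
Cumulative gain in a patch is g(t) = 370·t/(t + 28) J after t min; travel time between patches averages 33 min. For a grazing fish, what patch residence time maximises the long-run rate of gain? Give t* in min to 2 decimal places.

30.40 min

Optimal t* satisfies g'(t*) = g(t*)/(T + t*).
g'(t) = 370·28/(t + 28)². Setting 370·28/(t+28)² = 370t/[(t+28)(33+t)] gives 28(33+t) = t(t+28), so t² = 28×33 = 924.
t* = √924 = 30.4 min.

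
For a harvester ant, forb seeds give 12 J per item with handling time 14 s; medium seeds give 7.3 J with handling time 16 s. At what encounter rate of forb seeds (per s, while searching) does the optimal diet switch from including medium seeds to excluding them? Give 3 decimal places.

0.081 per s

At the threshold, the rate on forb seeds alone equals the profitability of medium seeds: λ·12/(1 + λ·14) = 7.3/16 = 0.4562.
Rearranging, λ(12 − 0.4562×14) = 0.4562, so λ = 0.4562/5.612 = 0.08129 per s.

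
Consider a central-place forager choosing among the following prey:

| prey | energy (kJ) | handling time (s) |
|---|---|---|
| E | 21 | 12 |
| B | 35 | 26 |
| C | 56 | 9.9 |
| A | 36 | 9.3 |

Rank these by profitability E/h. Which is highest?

In descending order of E/h:
C: 56/9.9 = 5.66 kJ/s
A: 36/9.3 = 3.87 kJ/s
E: 21/12 = 1.75 kJ/s
B: 35/26 = 1.35 kJ/s

C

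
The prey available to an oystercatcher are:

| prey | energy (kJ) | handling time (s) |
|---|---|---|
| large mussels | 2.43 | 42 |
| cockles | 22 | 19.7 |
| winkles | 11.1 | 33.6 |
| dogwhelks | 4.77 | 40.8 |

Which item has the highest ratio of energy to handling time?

Profitability E/h (kJ/s): large mussels = 2.43/42 = 0.0579, cockles = 22/19.7 = 1.12, winkles = 11.1/33.6 = 0.33, dogwhelks = 4.77/40.8 = 0.117.
Ranked: cockles > winkles > dogwhelks > large mussels.

cockles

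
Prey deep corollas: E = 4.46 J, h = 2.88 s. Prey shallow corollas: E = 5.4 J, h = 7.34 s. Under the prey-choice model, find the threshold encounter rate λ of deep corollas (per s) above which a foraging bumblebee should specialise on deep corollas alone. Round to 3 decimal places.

0.314 per s

Drop shallow corollas once their profitability E₂/h₂ falls below the rate achievable on deep corollas alone: E₂/h₂ = λE₁/(1 + λh₁).
Solve for λ: λE₁h₂ = E₂(1 + λh₁) → λ(E₁h₂ − E₂h₁) = E₂ → λ = E₂/(E₁h₂ − E₂h₁).
λ = 5.4/(4.46×7.34 − 5.4×2.88) = 5.4/17.18 = 0.3142 per s.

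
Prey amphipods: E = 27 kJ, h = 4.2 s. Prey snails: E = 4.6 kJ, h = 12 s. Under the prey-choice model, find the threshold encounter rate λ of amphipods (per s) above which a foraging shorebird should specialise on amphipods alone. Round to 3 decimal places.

0.015 per s

The zero-one rule: include snails iff E₂/h₂ > λE₁/(1+λh₁). Equality gives the switch point.
λE₁h₂ = E₂ + λE₂h₁ ⇒ λ = E₂/(E₁h₂ − E₂h₁) = 4.6/(324 − 19.32) = 0.0151 per s.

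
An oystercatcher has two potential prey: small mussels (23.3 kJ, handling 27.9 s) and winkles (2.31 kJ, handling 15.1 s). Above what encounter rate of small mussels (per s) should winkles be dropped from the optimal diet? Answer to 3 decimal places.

Drop winkles once their profitability E₂/h₂ falls below the rate achievable on small mussels alone: E₂/h₂ = λE₁/(1 + λh₁).
Solve for λ: λE₁h₂ = E₂(1 + λh₁) → λ(E₁h₂ − E₂h₁) = E₂ → λ = E₂/(E₁h₂ − E₂h₁).
λ = 2.31/(23.3×15.1 − 2.31×27.9) = 2.31/287.4 = 0.008038 per s.

0.008 per s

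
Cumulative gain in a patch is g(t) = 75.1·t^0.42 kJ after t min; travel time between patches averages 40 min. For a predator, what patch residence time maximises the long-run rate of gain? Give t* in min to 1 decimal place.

Maximise g(t)/(T+t): set derivative to zero → g'(t)(T+t) = g(t).
g'(t) = 0.42·75.1·t^-0.58. Setting 0.42·75.1·t^-0.58 = 75.1·t^0.42/(40+t) gives 0.42(40+t) = t, so 0.58·t = 0.42×40.
t* = 0.42×40/0.58 = 28.97 min.

29.0 min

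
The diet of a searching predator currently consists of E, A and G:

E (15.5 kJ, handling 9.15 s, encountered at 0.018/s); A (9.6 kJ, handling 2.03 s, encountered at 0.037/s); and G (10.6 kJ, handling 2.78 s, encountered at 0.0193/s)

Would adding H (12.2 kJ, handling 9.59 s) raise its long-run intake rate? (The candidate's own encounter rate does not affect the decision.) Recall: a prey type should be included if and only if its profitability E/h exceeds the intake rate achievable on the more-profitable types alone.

Yes

Intake rate on the current diet: R = (0.018×15.5 + 0.037×9.6 + 0.0193×10.6) / (1 + 0.018×9.15 + 0.037×2.03 + 0.0193×2.78) = 0.8388/1.293 = 0.6485 kJ/s.
H: E/h = 12.2/9.59 = 1.272 kJ/s.
Since 1.272 > R, including H increases the long-run rate.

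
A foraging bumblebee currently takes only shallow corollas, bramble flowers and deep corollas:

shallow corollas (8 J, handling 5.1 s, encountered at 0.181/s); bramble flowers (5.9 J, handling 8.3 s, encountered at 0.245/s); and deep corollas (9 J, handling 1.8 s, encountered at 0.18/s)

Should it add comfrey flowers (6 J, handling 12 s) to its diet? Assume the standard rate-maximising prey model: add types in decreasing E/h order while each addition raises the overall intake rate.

No

Current rate: (0.181×8 + 0.245×5.9 + 0.18×9)/(1 + 0.181×5.1 + 0.245×8.3 + 0.18×1.8) = 1.054 J/s.
Profitability of comfrey flowers: 6/12 = 0.5 J/s.
Since 0.5 < R, time spent handling comfrey flowers is better spent searching.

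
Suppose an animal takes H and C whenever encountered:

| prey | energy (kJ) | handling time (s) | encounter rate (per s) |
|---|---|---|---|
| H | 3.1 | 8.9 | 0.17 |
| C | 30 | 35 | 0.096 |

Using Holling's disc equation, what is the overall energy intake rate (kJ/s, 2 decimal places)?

0.58 kJ/s

R = (0.17×3.1 + 0.096×30) / (1 + 0.17×8.9 + 0.096×35) = 3.407/5.873 = 0.5801 kJ/s.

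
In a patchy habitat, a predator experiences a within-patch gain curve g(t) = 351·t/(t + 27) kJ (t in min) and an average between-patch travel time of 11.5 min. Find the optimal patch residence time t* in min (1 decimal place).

Maximise g(t)/(T+t): set derivative to zero → g'(t)(T+t) = g(t).
g'(t) = 351·27/(t + 27)². Setting 351·27/(t+27)² = 351t/[(t+27)(11.5+t)] gives 27(11.5+t) = t(t+27), so t² = 27×11.5 = 310.5.
t* = √310.5 = 17.62 min.

17.6 min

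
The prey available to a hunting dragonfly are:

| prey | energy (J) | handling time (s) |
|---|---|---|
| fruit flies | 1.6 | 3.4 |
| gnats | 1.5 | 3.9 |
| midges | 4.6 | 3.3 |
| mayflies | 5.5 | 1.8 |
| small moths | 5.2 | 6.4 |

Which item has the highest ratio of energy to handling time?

In descending order of E/h:
mayflies: 5.5/1.8 = 3.06 J/s
midges: 4.6/3.3 = 1.39 J/s
small moths: 5.2/6.4 = 0.812 J/s
fruit flies: 1.6/3.4 = 0.471 J/s
gnats: 1.5/3.9 = 0.385 J/s

mayflies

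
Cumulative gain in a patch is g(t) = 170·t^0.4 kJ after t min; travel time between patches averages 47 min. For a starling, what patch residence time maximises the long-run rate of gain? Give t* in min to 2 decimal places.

31.33 min

Optimal t* satisfies g'(t*) = g(t*)/(T + t*).
g'(t) = 0.4·170·t^-0.6. Setting 0.4·170·t^-0.6 = 170·t^0.4/(47+t) gives 0.4(47+t) = t, so 0.60·t = 0.4×47.
t* = 0.4×47/0.60 = 31.33 min.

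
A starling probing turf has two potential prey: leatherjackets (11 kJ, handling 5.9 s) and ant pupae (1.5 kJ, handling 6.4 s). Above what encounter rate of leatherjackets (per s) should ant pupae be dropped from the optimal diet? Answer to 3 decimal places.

0.024 per s

The zero-one rule: include ant pupae iff E₂/h₂ > λE₁/(1+λh₁). Equality gives the switch point.
λE₁h₂ = E₂ + λE₂h₁ ⇒ λ = E₂/(E₁h₂ − E₂h₁) = 1.5/(70.4 − 8.85) = 0.02437 per s.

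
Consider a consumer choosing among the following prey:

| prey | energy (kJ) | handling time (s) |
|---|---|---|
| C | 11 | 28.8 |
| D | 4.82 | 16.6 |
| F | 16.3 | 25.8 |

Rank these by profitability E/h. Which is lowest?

D

Profitability E/h (kJ/s): C = 11/28.8 = 0.382, D = 4.82/16.6 = 0.29, F = 16.3/25.8 = 0.632.
Ranked: F > C > D.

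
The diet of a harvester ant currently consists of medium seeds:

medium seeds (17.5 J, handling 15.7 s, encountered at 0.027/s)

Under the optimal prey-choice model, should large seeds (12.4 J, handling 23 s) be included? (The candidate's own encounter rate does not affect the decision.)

Yes

Current rate: (0.027×17.5)/(1 + 0.027×15.7) = 0.3318 J/s.
Profitability of large seeds: 12.4/23 = 0.5391 J/s.
Since 0.5391 > R, including large seeds increases the long-run rate.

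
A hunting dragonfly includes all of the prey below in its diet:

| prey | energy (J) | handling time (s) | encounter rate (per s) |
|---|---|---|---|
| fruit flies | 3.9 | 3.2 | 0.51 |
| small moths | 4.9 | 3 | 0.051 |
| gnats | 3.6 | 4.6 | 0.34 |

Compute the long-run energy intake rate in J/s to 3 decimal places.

Energy encountered per unit search time: 0.51×3.9 + 0.051×4.9 + 0.34×3.6 = 3.463 J/s.
Handling time per unit search time: 0.51×3.2 + 0.051×3 + 0.34×4.6 = 3.349.
Rate = 3.463/(1 + 3.349) = 0.7963 J/s.

0.796 J/s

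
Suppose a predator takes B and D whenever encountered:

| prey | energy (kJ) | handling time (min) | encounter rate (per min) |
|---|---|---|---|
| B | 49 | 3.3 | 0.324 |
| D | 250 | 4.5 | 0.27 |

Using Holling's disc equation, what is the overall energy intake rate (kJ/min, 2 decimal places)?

25.39 kJ/min

R = (0.324×49 + 0.27×250) / (1 + 0.324×3.3 + 0.27×4.5) = 83.38/3.284 = 25.39 kJ/min.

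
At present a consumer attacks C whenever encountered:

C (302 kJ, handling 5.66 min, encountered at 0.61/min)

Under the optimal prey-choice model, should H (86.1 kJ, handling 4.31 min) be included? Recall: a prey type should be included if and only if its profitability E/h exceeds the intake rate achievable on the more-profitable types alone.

No

On C alone, R = ΣλE/(1+Σλh) = 184.2/4.453 = 41.37 kJ/min.
H: E/h = 86.1/4.31 = 19.98 kJ/min.
19.98 < 41.37, so adding H would lower the average — exclude it.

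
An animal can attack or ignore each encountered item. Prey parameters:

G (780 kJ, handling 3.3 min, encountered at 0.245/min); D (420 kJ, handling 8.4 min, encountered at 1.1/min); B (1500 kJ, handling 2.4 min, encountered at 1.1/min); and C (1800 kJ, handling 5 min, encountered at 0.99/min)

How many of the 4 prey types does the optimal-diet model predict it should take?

Profitabilities (E/h, kJ/min): B 625, C 360, G 236, D 50. Add prey in this order while the next type's profitability exceeds the intake rate on those already taken.
Rate on top 1: 453.3. C: 360 < 453.3 → exclude; stop.
Optimal diet: B — 1 of 4 types.

1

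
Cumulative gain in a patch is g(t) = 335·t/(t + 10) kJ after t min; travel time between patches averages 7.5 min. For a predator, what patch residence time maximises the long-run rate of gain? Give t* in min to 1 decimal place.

Maximise g(t)/(T+t): set derivative to zero → g'(t)(T+t) = g(t).
g'(t) = 335·10/(t + 10)². Setting 335·10/(t+10)² = 335t/[(t+10)(7.5+t)] gives 10(7.5+t) = t(t+10), so t² = 10×7.5 = 75.
t* = √75 = 8.66 min.

8.7 min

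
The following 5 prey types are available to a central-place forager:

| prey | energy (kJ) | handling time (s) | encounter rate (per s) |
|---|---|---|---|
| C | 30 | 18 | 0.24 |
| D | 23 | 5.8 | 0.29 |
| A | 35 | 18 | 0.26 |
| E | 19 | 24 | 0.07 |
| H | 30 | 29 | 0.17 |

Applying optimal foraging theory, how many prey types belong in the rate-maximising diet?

1

E/h in descending order: D 3.97, A 1.94, C 1.67, H 1.03, E 0.792 kJ/s. The optimal diet is the largest prefix of this list for which every included type satisfies E_i/h_i > R on the types above it.
Rate on top 1: 2.487. A: 1.94 < 2.487 → exclude; stop.
Optimal diet: D — 1 of 5 types.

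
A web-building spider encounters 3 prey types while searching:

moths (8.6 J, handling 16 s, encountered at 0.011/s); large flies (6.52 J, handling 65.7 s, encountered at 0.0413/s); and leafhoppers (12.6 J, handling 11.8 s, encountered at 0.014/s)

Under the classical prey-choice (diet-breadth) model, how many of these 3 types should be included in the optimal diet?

Rank by E/h (J/s): leafhoppers 1.07, moths 0.537, large flies 0.0992. Include each in turn until the next type's E/h falls below the running intake rate.
Rate on top 1: 0.1514. moths: 0.537 > 0.1514 → include.
Rate on top 2: 0.2021. large flies: 0.0992 < 0.2021 → exclude; stop.
Optimal diet: leafhoppers, moths — 2 of 3 types.

2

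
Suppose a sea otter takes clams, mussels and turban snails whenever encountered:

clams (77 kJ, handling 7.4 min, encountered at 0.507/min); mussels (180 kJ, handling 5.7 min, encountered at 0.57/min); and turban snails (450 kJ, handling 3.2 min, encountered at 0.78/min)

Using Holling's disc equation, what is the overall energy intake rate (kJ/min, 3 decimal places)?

R = (0.507×77 + 0.57×180 + 0.78×450) / (1 + 0.507×7.4 + 0.57×5.7 + 0.78×3.2) = 492.6/10.5 = 46.93 kJ/min.

46.932 kJ/min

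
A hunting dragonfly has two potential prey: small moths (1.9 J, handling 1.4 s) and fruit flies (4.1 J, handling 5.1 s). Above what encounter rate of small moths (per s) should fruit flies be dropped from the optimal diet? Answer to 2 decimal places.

1.04 per s

At the threshold, the rate on small moths alone equals the profitability of fruit flies: λ·1.9/(1 + λ·1.4) = 4.1/5.1 = 0.8039.
Rearranging, λ(1.9 − 0.8039×1.4) = 0.8039, so λ = 0.8039/0.7745 = 1.038 per s.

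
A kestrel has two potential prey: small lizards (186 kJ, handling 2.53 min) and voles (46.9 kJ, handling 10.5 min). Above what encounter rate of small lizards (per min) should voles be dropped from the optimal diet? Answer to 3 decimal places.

0.026 per min

At the threshold, the rate on small lizards alone equals the profitability of voles: λ·186/(1 + λ·2.53) = 46.9/10.5 = 4.467.
Rearranging, λ(186 − 4.467×2.53) = 4.467, so λ = 4.467/174.7 = 0.02557 per min.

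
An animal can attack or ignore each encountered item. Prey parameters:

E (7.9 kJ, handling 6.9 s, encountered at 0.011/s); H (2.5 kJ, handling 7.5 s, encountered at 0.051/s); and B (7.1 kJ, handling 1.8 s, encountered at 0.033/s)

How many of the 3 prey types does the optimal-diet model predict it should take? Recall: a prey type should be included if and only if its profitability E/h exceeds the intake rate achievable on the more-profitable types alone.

Profitabilities (E/h, kJ/s): B 3.94, E 1.14, H 0.333. Add prey in this order while the next type's profitability exceeds the intake rate on those already taken.
Rate on top 1: 0.2212. E: 1.14 > 0.2212 → include.
Rate on top 2: 0.2829. H: 0.333 > 0.2829 → include.
Optimal diet: B, E, H — 3 of 3 types.

3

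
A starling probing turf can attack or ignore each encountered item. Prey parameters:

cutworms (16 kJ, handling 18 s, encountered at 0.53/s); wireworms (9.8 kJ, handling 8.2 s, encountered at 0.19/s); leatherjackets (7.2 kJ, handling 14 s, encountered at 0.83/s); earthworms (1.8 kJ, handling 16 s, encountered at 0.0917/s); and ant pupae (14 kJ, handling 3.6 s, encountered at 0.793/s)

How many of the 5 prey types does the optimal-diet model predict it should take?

1

Rank by E/h (kJ/s): ant pupae 3.89, wireworms 1.2, cutworms 0.889, leatherjackets 0.514, earthworms 0.113. Include each in turn until the next type's E/h falls below the running intake rate.
Rate on top 1: 2.88. wireworms: 1.2 < 2.88 → exclude; stop.
Optimal diet: ant pupae — 1 of 5 types.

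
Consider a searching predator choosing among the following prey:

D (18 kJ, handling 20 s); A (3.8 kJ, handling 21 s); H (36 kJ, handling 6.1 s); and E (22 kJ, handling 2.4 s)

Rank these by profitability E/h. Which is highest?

In descending order of E/h:
E: 22/2.4 = 9.17 kJ/s
H: 36/6.1 = 5.9 kJ/s
D: 18/20 = 0.9 kJ/s
A: 3.8/21 = 0.181 kJ/s

E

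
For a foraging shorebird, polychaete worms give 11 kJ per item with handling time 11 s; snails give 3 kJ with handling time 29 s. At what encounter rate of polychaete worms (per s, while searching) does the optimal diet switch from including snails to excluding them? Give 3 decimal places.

At the threshold, the rate on polychaete worms alone equals the profitability of snails: λ·11/(1 + λ·11) = 3/29 = 0.1034.
Rearranging, λ(11 − 0.1034×11) = 0.1034, so λ = 0.1034/9.862 = 0.01049 per s.

0.010 per s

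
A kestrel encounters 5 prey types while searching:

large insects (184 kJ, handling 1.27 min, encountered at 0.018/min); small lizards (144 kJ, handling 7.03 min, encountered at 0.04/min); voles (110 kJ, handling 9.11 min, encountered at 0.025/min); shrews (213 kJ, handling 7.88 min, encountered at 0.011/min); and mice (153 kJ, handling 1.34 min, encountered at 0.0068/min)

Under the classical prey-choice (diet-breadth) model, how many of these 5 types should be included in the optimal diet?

Profitabilities (E/h, kJ/min): large insects 145, mice 114, shrews 27, small lizards 20.5, voles 12.1. Add prey in this order while the next type's profitability exceeds the intake rate on those already taken.
Rate on top 1: 3.238. mice: 114 > 3.238 → include.
Rate on top 2: 4.218. shrews: 27 > 4.218 → include.
Rate on top 3: 5.985. small lizards: 20.5 > 5.985 → include.
Rate on top 4: 8.898. voles: 12.1 > 8.898 → include.
Optimal diet: large insects, mice, shrews, small lizards, voles — 5 of 5 types.

5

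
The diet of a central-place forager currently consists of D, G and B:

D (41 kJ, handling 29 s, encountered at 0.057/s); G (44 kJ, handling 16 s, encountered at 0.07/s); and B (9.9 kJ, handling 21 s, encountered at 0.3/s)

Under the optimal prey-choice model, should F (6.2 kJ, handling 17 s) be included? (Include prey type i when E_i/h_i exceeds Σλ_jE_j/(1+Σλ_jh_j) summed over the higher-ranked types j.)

No

Intake rate on the current diet: R = (0.057×41 + 0.07×44 + 0.3×9.9) / (1 + 0.057×29 + 0.07×16 + 0.3×21) = 8.387/10.07 = 0.8326 kJ/s.
F: E/h = 6.2/17 = 0.3647 kJ/s.
Since 0.3647 < R, time spent handling F is better spent searching.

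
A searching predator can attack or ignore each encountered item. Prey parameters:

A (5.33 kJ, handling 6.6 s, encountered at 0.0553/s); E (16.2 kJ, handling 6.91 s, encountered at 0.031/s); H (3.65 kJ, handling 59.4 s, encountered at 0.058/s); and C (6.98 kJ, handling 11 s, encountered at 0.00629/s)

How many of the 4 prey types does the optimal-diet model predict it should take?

3

E/h in descending order: E 2.34, A 0.808, C 0.635, H 0.0614 kJ/s. The optimal diet is the largest prefix of this list for which every included type satisfies E_i/h_i > R on the types above it.
Rate on top 1: 0.4136. A: 0.808 > 0.4136 → include.
Rate on top 2: 0.5047. C: 0.635 > 0.5047 → include.
Rate on top 3: 0.5101. H: 0.0614 < 0.5101 → exclude; stop.
Optimal diet: E, A, C — 3 of 4 types.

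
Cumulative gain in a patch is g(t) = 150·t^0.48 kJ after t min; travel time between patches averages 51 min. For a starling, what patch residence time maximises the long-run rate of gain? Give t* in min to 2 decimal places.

47.08 min

By the marginal value theorem, leave when the instantaneous gain rate g'(t) equals the habitat-wide average g(t)/(T + t).
g'(t) = 0.48·150·t^-0.52. Setting 0.48·150·t^-0.52 = 150·t^0.48/(51+t) gives 0.48(51+t) = t, so 0.52·t = 0.48×51.
t* = 0.48×51/0.52 = 47.08 min.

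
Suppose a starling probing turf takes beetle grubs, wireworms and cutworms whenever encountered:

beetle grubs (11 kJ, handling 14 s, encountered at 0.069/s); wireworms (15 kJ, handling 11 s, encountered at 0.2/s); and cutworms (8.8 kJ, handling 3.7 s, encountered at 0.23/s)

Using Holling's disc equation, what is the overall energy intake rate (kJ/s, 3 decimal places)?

R = (0.069×11 + 0.2×15 + 0.23×8.8) / (1 + 0.069×14 + 0.2×11 + 0.23×3.7) = 5.783/5.017 = 1.153 kJ/s.

1.153 kJ/s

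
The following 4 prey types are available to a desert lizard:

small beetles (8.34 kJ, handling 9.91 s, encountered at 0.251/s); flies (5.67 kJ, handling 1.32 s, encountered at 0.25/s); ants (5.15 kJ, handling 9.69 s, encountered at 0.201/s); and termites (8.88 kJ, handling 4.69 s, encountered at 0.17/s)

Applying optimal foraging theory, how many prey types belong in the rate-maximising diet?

2

Rank by E/h (kJ/s): flies 4.3, termites 1.89, small beetles 0.842, ants 0.531. Include each in turn until the next type's E/h falls below the running intake rate.
Rate on top 1: 1.066. termites: 1.89 > 1.066 → include.
Rate on top 2: 1.376. small beetles: 0.842 < 1.376 → exclude; stop.
Optimal diet: flies, termites — 2 of 4 types.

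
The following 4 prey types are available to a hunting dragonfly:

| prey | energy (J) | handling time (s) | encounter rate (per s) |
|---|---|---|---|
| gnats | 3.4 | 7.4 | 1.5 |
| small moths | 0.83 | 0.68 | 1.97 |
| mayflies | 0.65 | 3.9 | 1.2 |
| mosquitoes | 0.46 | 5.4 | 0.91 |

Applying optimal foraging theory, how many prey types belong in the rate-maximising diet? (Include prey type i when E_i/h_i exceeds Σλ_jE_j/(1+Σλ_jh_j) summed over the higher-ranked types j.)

1

Rank by E/h (J/s): small moths 1.22, gnats 0.459, mayflies 0.167, mosquitoes 0.0852. Include each in turn until the next type's E/h falls below the running intake rate.
Rate on top 1: 0.6989. gnats: 0.459 < 0.6989 → exclude; stop.
Optimal diet: small moths — 1 of 4 types.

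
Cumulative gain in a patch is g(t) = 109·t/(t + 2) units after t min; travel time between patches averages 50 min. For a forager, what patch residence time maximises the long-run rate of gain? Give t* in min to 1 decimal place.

10.0 min

By the marginal value theorem, leave when the instantaneous gain rate g'(t) equals the habitat-wide average g(t)/(T + t).
g'(t) = 109·2/(t + 2)². Setting 109·2/(t+2)² = 109t/[(t+2)(50+t)] gives 2(50+t) = t(t+2), so t² = 2×50 = 100.
t* = √100 = 10 min.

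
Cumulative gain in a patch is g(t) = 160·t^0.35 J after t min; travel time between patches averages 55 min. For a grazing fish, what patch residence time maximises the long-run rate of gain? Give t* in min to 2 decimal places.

Maximise g(t)/(T+t): set derivative to zero → g'(t)(T+t) = g(t).
g'(t) = 0.35·160·t^-0.65. Setting 0.35·160·t^-0.65 = 160·t^0.35/(55+t) gives 0.35(55+t) = t, so 0.65·t = 0.35×55.
t* = 0.35×55/0.65 = 29.62 min.

29.62 min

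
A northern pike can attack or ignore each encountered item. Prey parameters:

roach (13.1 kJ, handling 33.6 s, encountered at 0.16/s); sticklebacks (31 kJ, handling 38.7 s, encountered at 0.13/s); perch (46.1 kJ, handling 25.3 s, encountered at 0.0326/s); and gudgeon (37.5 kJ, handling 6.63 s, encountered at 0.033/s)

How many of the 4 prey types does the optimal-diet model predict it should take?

2

E/h in descending order: gudgeon 5.66, perch 1.82, sticklebacks 0.801, roach 0.39 kJ/s. The optimal diet is the largest prefix of this list for which every included type satisfies E_i/h_i > R on the types above it.
Rate on top 1: 1.015. perch: 1.82 > 1.015 → include.
Rate on top 2: 1.341. sticklebacks: 0.801 < 1.341 → exclude; stop.
Optimal diet: gudgeon, perch — 2 of 4 types.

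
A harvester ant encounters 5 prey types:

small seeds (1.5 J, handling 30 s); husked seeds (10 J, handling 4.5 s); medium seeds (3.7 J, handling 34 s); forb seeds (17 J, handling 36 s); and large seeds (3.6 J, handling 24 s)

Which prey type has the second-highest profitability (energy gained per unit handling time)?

In descending order of E/h:
husked seeds: 10/4.5 = 2.22 J/s
forb seeds: 17/36 = 0.472 J/s
large seeds: 3.6/24 = 0.15 J/s
medium seeds: 3.7/34 = 0.109 J/s
small seeds: 1.5/30 = 0.05 J/s

forb seeds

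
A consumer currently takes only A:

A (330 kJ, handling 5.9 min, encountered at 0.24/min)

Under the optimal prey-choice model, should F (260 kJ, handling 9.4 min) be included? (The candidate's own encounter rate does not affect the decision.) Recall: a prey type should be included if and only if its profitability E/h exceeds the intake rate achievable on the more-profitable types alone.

No

Current rate: (0.24×330)/(1 + 0.24×5.9) = 32.78 kJ/min.
F: E/h = 260/9.4 = 27.66 kJ/min.
Since 27.66 < R, time spent handling F is better spent searching.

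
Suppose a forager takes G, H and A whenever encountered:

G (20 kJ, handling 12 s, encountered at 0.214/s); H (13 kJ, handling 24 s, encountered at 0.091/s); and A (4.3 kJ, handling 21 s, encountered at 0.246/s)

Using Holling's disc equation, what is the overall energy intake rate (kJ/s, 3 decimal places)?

0.597 kJ/s

R = (0.214×20 + 0.091×13 + 0.246×4.3) / (1 + 0.214×12 + 0.091×24 + 0.246×21) = 6.521/10.92 = 0.5973 kJ/s.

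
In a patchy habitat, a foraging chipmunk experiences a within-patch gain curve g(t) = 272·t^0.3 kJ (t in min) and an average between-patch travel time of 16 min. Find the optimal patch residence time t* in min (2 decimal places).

6.86 min

Maximise g(t)/(T+t): set derivative to zero → g'(t)(T+t) = g(t).
g'(t) = 0.3·272·t^-0.7. Setting 0.3·272·t^-0.7 = 272·t^0.3/(16+t) gives 0.3(16+t) = t, so 0.70·t = 0.3×16.
t* = 0.3×16/0.70 = 6.857 min.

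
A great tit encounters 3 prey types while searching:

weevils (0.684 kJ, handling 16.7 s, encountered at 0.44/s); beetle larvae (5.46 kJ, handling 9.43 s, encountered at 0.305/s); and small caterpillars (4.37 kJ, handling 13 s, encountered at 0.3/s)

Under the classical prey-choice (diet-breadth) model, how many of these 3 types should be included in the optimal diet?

1

E/h in descending order: beetle larvae 0.579, small caterpillars 0.336, weevils 0.041 kJ/s. The optimal diet is the largest prefix of this list for which every included type satisfies E_i/h_i > R on the types above it.
Rate on top 1: 0.4296. small caterpillars: 0.336 < 0.4296 → exclude; stop.
Optimal diet: beetle larvae — 1 of 3 types.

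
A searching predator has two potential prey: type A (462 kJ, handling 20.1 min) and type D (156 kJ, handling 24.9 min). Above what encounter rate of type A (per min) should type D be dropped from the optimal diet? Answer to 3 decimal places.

0.019 per min

The zero-one rule: include type D iff E₂/h₂ > λE₁/(1+λh₁). Equality gives the switch point.
λE₁h₂ = E₂ + λE₂h₁ ⇒ λ = E₂/(E₁h₂ − E₂h₁) = 156/(1.15e+04 − 3136) = 0.01864 per min.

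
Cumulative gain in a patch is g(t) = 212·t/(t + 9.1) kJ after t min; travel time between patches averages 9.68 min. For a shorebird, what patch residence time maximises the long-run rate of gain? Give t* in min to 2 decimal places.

By the marginal value theorem, leave when the instantaneous gain rate g'(t) equals the habitat-wide average g(t)/(T + t).
g'(t) = 212·9.1/(t + 9.1)². Setting 212·9.1/(t+9.1)² = 212t/[(t+9.1)(9.68+t)] gives 9.1(9.68+t) = t(t+9.1), so t² = 9.1×9.68 = 88.09.
t* = √88.09 = 9.386 min.

9.39 min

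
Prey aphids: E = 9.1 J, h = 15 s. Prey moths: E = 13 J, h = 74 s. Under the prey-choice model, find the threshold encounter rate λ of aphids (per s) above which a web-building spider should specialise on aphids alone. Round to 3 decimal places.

0.027 per s

The zero-one rule: include moths iff E₂/h₂ > λE₁/(1+λh₁). Equality gives the switch point.
λE₁h₂ = E₂ + λE₂h₁ ⇒ λ = E₂/(E₁h₂ − E₂h₁) = 13/(673.4 − 195) = 0.02717 per s.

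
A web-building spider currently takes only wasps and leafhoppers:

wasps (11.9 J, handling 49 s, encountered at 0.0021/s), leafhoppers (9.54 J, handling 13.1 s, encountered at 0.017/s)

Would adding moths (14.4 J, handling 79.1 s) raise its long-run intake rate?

Intake rate on the current diet: R = (0.0021×11.9 + 0.017×9.54) / (1 + 0.0021×49 + 0.017×13.1) = 0.1872/1.326 = 0.1412 J/s.
moths: E/h = 14.4/79.1 = 0.182 J/s.
Since 0.182 > R, including moths increases the long-run rate.

Yes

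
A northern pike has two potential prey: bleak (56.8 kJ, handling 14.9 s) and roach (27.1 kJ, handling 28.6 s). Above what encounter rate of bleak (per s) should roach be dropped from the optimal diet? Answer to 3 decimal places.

The zero-one rule: include roach iff E₂/h₂ > λE₁/(1+λh₁). Equality gives the switch point.
λE₁h₂ = E₂ + λE₂h₁ ⇒ λ = E₂/(E₁h₂ − E₂h₁) = 27.1/(1624 − 403.8) = 0.0222 per s.

0.022 per s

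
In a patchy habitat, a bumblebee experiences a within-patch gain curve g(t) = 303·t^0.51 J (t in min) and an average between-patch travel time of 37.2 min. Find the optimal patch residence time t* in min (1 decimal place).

38.7 min

Optimal t* satisfies g'(t*) = g(t*)/(T + t*).
g'(t) = 0.51·303·t^-0.49. Setting 0.51·303·t^-0.49 = 303·t^0.51/(37.2+t) gives 0.51(37.2+t) = t, so 0.49·t = 0.51×37.2.
t* = 0.51×37.2/0.49 = 38.72 min.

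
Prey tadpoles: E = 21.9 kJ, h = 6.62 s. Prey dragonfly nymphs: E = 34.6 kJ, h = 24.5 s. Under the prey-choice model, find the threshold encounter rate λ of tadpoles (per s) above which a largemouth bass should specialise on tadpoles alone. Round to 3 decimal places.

The zero-one rule: include dragonfly nymphs iff E₂/h₂ > λE₁/(1+λh₁). Equality gives the switch point.
λE₁h₂ = E₂ + λE₂h₁ ⇒ λ = E₂/(E₁h₂ − E₂h₁) = 34.6/(536.5 − 229.1) = 0.1125 per s.

0.113 per s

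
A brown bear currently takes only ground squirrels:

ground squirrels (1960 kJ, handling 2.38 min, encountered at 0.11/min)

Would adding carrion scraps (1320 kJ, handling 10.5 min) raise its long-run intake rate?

No

Current rate: (0.11×1960)/(1 + 0.11×2.38) = 170.9 kJ/min.
carrion scraps: E/h = 1320/10.5 = 125.7 kJ/min.
125.7 < 170.9, so adding carrion scraps would lower the average — exclude it.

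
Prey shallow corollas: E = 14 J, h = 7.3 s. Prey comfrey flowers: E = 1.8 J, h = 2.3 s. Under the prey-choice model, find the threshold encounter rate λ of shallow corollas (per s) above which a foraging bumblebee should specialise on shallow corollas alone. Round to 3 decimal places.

At the threshold, the rate on shallow corollas alone equals the profitability of comfrey flowers: λ·14/(1 + λ·7.3) = 1.8/2.3 = 0.7826.
Rearranging, λ(14 − 0.7826×7.3) = 0.7826, so λ = 0.7826/8.287 = 0.09444 per s.

0.094 per s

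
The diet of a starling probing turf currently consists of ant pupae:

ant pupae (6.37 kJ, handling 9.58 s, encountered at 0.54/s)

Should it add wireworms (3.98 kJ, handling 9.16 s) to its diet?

No

On ant pupae alone, R = ΣλE/(1+Σλh) = 3.44/6.173 = 0.5572 kJ/s.
wireworms: E/h = 3.98/9.16 = 0.4345 kJ/s.
0.4345 < 0.5572, so adding wireworms would lower the average — exclude it.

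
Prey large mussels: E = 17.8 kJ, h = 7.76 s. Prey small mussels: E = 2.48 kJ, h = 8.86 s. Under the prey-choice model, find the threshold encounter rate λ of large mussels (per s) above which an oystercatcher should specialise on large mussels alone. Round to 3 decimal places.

At the threshold, the rate on large mussels alone equals the profitability of small mussels: λ·17.8/(1 + λ·7.76) = 2.48/8.86 = 0.2799.
Rearranging, λ(17.8 − 0.2799×7.76) = 0.2799, so λ = 0.2799/15.63 = 0.01791 per s.

0.018 per s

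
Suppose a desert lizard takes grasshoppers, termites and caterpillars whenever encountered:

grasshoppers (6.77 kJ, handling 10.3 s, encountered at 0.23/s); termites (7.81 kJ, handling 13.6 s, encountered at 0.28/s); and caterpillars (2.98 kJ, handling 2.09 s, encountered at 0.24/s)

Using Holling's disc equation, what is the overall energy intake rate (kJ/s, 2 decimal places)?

Energy encountered per unit search time: 0.23×6.77 + 0.28×7.81 + 0.24×2.98 = 4.459 kJ/s.
Handling time per unit search time: 0.23×10.3 + 0.28×13.6 + 0.24×2.09 = 6.679.
Rate = 4.459/(1 + 6.679) = 0.5807 kJ/s.

0.58 kJ/s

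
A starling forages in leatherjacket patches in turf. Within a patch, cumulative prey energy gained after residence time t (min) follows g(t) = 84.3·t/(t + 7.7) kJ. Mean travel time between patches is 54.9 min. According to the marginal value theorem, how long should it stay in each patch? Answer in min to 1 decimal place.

By the marginal value theorem, leave when the instantaneous gain rate g'(t) equals the habitat-wide average g(t)/(T + t).
g'(t) = 84.3·7.7/(t + 7.7)². Setting 84.3·7.7/(t+7.7)² = 84.3t/[(t+7.7)(54.9+t)] gives 7.7(54.9+t) = t(t+7.7), so t² = 7.7×54.9 = 422.7.
t* = √422.7 = 20.56 min.

20.6 min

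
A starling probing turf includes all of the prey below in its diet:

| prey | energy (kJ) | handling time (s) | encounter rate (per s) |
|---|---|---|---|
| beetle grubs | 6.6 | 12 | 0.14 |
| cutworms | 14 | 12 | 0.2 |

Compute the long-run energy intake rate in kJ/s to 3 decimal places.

0.733 kJ/s

R = (0.14×6.6 + 0.2×14) / (1 + 0.14×12 + 0.2×12) = 3.724/5.08 = 0.7331 kJ/s.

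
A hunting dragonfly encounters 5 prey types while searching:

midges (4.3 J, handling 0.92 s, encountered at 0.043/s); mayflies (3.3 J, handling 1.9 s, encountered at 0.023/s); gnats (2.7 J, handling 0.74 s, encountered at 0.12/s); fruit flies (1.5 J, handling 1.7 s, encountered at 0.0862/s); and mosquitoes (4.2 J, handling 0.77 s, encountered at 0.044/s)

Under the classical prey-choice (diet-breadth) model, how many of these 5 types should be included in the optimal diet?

5

E/h in descending order: mosquitoes 5.45, midges 4.67, gnats 3.65, mayflies 1.74, fruit flies 0.882 J/s. The optimal diet is the largest prefix of this list for which every included type satisfies E_i/h_i > R on the types above it.
Rate on top 1: 0.1787. midges: 4.67 > 0.1787 → include.
Rate on top 2: 0.3444. gnats: 3.65 > 0.3444 → include.
Rate on top 3: 0.5969. mayflies: 1.74 > 0.5969 → include.
Rate on top 4: 0.6382. fruit flies: 0.882 > 0.6382 → include.
Optimal diet: mosquitoes, midges, gnats, mayflies, fruit flies — 5 of 5 types.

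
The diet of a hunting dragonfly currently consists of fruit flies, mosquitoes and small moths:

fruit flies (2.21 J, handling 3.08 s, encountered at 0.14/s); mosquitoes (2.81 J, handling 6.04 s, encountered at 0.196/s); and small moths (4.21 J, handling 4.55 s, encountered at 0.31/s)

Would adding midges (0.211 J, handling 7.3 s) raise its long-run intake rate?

No

Intake rate on the current diet: R = (0.14×2.21 + 0.196×2.81 + 0.31×4.21) / (1 + 0.14×3.08 + 0.196×6.04 + 0.31×4.55) = 2.165/4.026 = 0.5379 J/s.
midges: E/h = 0.211/7.3 = 0.0289 J/s.
Since 0.0289 < R, time spent handling midges is better spent searching.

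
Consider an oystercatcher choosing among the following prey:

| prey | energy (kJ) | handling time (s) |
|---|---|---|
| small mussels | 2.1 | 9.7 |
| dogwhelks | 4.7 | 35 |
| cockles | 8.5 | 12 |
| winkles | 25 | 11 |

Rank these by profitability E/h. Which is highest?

winkles

In descending order of E/h:
winkles: 25/11 = 2.27 kJ/s
cockles: 8.5/12 = 0.708 kJ/s
small mussels: 2.1/9.7 = 0.216 kJ/s
dogwhelks: 4.7/35 = 0.134 kJ/s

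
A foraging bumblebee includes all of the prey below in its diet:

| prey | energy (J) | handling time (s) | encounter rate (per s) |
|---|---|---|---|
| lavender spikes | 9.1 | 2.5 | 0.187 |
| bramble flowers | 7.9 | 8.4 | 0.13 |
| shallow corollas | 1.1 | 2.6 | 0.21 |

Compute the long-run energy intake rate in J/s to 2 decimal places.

Energy encountered per unit search time: 0.187×9.1 + 0.13×7.9 + 0.21×1.1 = 2.96 J/s.
Handling time per unit search time: 0.187×2.5 + 0.13×8.4 + 0.21×2.6 = 2.106.
Rate = 2.96/(1 + 2.106) = 0.9531 J/s.

0.95 J/s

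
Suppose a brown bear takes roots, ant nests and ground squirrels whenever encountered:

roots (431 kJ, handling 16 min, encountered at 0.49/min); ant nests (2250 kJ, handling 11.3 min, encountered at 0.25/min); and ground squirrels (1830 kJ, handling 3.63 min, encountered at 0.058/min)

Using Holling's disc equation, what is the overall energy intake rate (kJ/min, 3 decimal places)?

Energy encountered per unit search time: 0.49×431 + 0.25×2250 + 0.058×1830 = 879.8 kJ/min.
Handling time per unit search time: 0.49×16 + 0.25×11.3 + 0.058×3.63 = 10.88.
Rate = 879.8/(1 + 10.88) = 74.09 kJ/min.

74.088 kJ/min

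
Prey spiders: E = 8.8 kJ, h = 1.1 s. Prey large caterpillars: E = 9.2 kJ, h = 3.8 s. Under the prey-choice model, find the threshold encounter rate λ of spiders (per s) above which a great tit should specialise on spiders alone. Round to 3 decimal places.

At the threshold, the rate on spiders alone equals the profitability of large caterpillars: λ·8.8/(1 + λ·1.1) = 9.2/3.8 = 2.421.
Rearranging, λ(8.8 − 2.421×1.1) = 2.421, so λ = 2.421/6.137 = 0.3945 per s.

0.395 per s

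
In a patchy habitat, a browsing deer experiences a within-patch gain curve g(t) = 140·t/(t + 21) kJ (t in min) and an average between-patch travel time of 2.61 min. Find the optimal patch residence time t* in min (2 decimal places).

Maximise g(t)/(T+t): set derivative to zero → g'(t)(T+t) = g(t).
g'(t) = 140·21/(t + 21)². Setting 140·21/(t+21)² = 140t/[(t+21)(2.61+t)] gives 21(2.61+t) = t(t+21), so t² = 21×2.61 = 54.81.
t* = √54.81 = 7.403 min.

7.40 min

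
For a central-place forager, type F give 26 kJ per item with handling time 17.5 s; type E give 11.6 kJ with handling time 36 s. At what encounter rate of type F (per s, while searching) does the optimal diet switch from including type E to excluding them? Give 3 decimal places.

0.016 per s

The zero-one rule: include type E iff E₂/h₂ > λE₁/(1+λh₁). Equality gives the switch point.
λE₁h₂ = E₂ + λE₂h₁ ⇒ λ = E₂/(E₁h₂ − E₂h₁) = 11.6/(936 − 203) = 0.01583 per s.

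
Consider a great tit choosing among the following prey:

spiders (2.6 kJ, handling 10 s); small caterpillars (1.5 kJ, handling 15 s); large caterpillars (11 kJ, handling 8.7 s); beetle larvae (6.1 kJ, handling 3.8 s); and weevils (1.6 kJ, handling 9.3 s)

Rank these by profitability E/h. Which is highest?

beetle larvae

Profitability E/h (kJ/s): spiders = 2.6/10 = 0.26, small caterpillars = 1.5/15 = 0.1, large caterpillars = 11/8.7 = 1.26, beetle larvae = 6.1/3.8 = 1.61, weevils = 1.6/9.3 = 0.172.
Ranked: beetle larvae > large caterpillars > spiders > weevils > small caterpillars.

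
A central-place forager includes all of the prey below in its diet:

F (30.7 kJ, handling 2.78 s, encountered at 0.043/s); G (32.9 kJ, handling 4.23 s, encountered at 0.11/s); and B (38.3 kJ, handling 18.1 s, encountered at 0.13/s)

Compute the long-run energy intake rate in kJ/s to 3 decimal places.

Energy encountered per unit search time: 0.043×30.7 + 0.11×32.9 + 0.13×38.3 = 9.918 kJ/s.
Handling time per unit search time: 0.043×2.78 + 0.11×4.23 + 0.13×18.1 = 2.938.
Rate = 9.918/(1 + 2.938) = 2.519 kJ/s.

2.519 kJ/s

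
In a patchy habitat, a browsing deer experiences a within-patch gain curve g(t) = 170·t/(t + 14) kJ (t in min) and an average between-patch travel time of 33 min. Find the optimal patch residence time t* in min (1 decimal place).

By the marginal value theorem, leave when the instantaneous gain rate g'(t) equals the habitat-wide average g(t)/(T + t).
g'(t) = 170·14/(t + 14)². Setting 170·14/(t+14)² = 170t/[(t+14)(33+t)] gives 14(33+t) = t(t+14), so t² = 14×33 = 462.
t* = √462 = 21.49 min.

21.5 min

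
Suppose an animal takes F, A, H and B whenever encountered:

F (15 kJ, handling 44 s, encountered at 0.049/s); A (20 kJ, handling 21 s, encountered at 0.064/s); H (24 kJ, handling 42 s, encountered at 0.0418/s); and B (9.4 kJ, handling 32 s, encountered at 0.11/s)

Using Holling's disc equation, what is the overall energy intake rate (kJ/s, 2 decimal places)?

0.41 kJ/s

Energy encountered per unit search time: 0.049×15 + 0.064×20 + 0.0418×24 + 0.11×9.4 = 4.052 kJ/s.
Handling time per unit search time: 0.049×44 + 0.064×21 + 0.0418×42 + 0.11×32 = 8.776.
Rate = 4.052/(1 + 8.776) = 0.4145 kJ/s.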